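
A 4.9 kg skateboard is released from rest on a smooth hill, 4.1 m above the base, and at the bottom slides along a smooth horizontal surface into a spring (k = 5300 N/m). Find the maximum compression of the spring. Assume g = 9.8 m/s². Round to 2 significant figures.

At max compression the skateboard is momentarily at rest: mgh = ½kx²
x = √(2mgh/k) = √(2 × 4.9 × 9.8 × 4.1 / 5300) = 0.2726 m

x = 0.27 m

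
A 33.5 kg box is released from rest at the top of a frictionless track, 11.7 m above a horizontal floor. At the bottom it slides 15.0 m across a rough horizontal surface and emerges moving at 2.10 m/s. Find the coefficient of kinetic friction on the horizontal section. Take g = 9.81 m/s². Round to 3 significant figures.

Energy at the top = energy at the end + work done against friction:
mgh = ½mv² + μ_k m g d
mgh = 3845.0 J; ½mv² = 73.868 J
W_f = 3845.0 − 73.868 = 3771 J
μ_k = W_f/(mg·d) = 3771/(328.6 × 15.0) = 0.7650

μ_k = 0.765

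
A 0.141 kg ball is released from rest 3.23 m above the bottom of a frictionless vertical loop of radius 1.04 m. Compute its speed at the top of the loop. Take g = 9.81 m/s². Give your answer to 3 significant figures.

v = 4.75 m/s

Energy conservation: mgh = ½mv_top² + mg(2r)
v_top² = 2g(h − 2r) = 2(9.81)(3.23 − 2.080) = 22.56
v_top = 4.750 m/s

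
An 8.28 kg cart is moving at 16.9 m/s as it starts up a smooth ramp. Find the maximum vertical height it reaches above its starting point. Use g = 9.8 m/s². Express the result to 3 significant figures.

By energy conservation, ½mv² = mgh
h = v²/(2g) = 16.9²/(2 × 9.8) = 14.57 m

h = 14.6 m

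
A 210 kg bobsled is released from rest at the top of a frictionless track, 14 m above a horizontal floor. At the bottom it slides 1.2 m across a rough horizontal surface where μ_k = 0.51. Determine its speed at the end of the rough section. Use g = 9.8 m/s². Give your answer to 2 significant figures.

v = 16 m/s

Energy bookkeeping (friction removes W_f = μ_k N d):
mgh = ½mv² + μ_k m g d
W_f = μ_k mg d = (0.51)(210)(9.8)(1.2) = 1259 J
½mv² = mgh − W_f = 28812 − 1259 = 27553 J
v = √(2 × 27553/210) = 16.20 m/s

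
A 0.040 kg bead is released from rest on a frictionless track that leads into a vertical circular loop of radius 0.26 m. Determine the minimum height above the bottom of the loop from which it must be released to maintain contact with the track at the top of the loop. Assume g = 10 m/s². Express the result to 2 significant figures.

At the top, for minimum speed gravity alone supplies the centripetal force: mg = mv_top²/r ⇒ v_top² = gr = 2.600 m²/s²
Energy conservation from release height h to the top (height 2r): mgh = ½mv_top² + mg(2r)
h = v_top²/(2g) + 2r = r/2 + 2r = 5r/2 = 0.6500 m

h = 0.65 m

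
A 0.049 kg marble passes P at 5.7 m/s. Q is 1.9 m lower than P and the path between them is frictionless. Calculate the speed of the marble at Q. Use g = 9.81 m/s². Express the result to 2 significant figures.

v = 8.4 m/s

Mechanical energy is conserved (no friction): ½mv₀² + mgh = ½mv²
The mass cancels from both sides.
v² = v₀² + 2gh = (5.7)² + 2(9.81)(1.9) = 69.768
v = √69.768 = 8.353 m/s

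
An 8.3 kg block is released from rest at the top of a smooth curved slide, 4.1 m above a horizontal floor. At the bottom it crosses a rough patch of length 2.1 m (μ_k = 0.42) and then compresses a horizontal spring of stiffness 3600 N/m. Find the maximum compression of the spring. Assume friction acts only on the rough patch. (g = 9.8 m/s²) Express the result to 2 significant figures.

Initial energy: E₁ = mgh = (8.3)(9.8)(4.1) = 333.49 J
Friction removes W_f = μ_k mg d = (0.42)(8.3)(9.8)(2.1) = 71.74 J
Energy reaching the spring: E = 333.49 − 71.74 = 261.75 J
At max compression ½kx² = E ⇒ x = √(2E/k) = √(2 × 261.75/3600) = 0.3813 m

x = 0.38 m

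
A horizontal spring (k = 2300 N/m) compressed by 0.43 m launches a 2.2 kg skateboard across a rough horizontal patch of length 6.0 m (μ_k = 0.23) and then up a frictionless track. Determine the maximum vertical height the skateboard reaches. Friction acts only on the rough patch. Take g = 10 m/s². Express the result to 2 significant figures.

h = 8.3 m

Spring energy: E₀ = ½kx² = ½(2300)(0.43)² = 212.63 J
Friction: W_f = μ_k mg d = (0.23)(2.2)(10)(6.0) = 30.36 J
Energy at base of ramp: E = 212.63 − 30.36 = 182.27 J
At max height all remaining energy is PE: mgh = E ⇒ h = E/(mg) = 182.27/(2.2 × 10) = 8.285 m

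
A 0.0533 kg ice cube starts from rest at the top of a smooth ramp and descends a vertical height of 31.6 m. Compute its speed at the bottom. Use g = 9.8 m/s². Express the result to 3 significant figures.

v = 24.9 m/s

By conservation of mechanical energy, mgh = ½mv²
The mass cancels from both sides.
v = √(2gh) = √(2 × 9.8 × 31.6) = √619.36 = 24.89 m/s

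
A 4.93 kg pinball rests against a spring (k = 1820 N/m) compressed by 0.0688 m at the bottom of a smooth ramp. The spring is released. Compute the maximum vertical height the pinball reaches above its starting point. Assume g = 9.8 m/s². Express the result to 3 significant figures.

h = 0.0892 m

All spring PE becomes gravitational PE at the highest point: ½kx² = mgh
h = kx²/(2mg) = (1820)(0.0688)²/(2 × 4.93 × 9.8) = 0.08915 m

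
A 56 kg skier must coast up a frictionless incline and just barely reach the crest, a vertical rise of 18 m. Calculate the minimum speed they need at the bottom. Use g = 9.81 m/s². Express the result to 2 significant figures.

At the top they are momentarily at rest, so all KE converts to PE: ½mv² = mgh
v = √(2gh) = √(2 × 9.81 × 18) = 18.79 m/s

v = 19 m/s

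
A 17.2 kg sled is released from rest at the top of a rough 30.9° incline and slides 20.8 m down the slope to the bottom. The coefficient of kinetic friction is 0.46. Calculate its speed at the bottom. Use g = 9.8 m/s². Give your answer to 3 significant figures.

v = 6.96 m/s

Taking the bottom as reference, mgh = ½mv² + μ_k N L with h = L sinθ, N = mg cosθ:
mgh = mgL sinθ = (17.2)(9.8)(20.8)sin30.9° = 1800.5 J
W_f = μ_k mg cosθ · L = (0.46)(17.2)(9.8)cos30.9°·20.8 = 1384 J
½mv² = 1800.5 − 1384 = 416.63 J
v = √(2 × 416.63/17.2) = 6.960 m/s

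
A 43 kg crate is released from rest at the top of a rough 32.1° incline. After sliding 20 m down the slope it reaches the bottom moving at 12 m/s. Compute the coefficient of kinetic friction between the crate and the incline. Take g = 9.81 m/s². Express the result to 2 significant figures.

The energy dissipated by friction is the PE lost minus the KE gained:
mgL sinθ = 4483.2 J; ½mv² = 3096.0 J
W_f = 4483.2 − 3096.0 = 1387 J
μ_k = W_f/(mg cosθ · L) = 1387/(357.3 × 20) = 0.1941

μ_k = 0.19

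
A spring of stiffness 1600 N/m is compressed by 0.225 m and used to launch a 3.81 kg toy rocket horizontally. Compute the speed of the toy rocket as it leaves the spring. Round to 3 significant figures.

v = 4.61 m/s

The toy rocket leaves the spring when the spring is at natural length, so ½kx² = ½mv²
v = x√(k/m) = 0.225 × √(1600/3.81) = 4.611 m/s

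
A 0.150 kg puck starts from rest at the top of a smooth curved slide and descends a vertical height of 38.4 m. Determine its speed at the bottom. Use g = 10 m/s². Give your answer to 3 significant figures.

v = 27.7 m/s

By conservation of mechanical energy, mgh = ½mv²
v = √(2gh) = √(2 × 10 × 38.4) = √768.00 = 27.71 m/s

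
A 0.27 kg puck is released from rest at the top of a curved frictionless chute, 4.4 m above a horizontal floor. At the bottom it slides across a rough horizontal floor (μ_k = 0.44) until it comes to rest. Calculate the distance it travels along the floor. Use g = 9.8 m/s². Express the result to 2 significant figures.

d = 10 m

Energy bookkeeping (friction removes W_f = μ_k N d):
At rest all PE has been dissipated by friction: mgh = μ_k m g d
d = h/μ_k = 4.4/0.44 = 10.00 m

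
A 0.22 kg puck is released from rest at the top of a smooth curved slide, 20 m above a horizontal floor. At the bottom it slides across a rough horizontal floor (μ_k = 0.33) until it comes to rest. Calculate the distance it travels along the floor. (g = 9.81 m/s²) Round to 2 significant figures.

Energy at the top = energy at the end + work done against friction:
At rest all PE has been dissipated by friction: mgh = μ_k m g d
d = h/μ_k = 20/0.33 = 60.61 m

d = 61 m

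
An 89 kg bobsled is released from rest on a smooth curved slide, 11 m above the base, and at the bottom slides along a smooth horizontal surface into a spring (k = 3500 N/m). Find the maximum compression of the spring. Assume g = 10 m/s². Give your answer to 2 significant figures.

Energy conservation (no friction) from release to max compression: mgh = ½kx²
x = √(2mgh/k) = √(2 × 89 × 10 × 11 / 3500) = 2.365 m

x = 2.4 m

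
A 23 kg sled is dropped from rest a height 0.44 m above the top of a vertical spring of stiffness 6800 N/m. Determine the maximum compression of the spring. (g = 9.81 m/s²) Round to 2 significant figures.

x = 0.21 m

Take the reference level at the top of the uncompressed spring. At max compression the sled has fallen H + x and is momentarily at rest:
mg(H + x) = ½kx²
½(6800)x² − (23)(9.81)x − (23)(9.81)(0.44) = 0
3400x² − 225.6x − 99.28 = 0
x = [225.6 + √(50909 + 1.3502e+06)]/(2 × 3400) = 0.2073 m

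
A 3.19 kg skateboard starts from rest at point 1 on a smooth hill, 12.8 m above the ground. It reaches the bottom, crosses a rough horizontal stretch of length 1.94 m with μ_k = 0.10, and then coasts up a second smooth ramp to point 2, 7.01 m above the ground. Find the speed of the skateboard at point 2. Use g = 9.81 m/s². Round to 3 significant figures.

Energy at 1: mgh₁ = (3.19)(9.81)(12.8) = 400.56 J
Friction loss: W_f = μ_k mg d = 6.071 J
At 2: ½mv² + mgh₂ = mgh₁ − W_f
½mv² = 400.56 − 6.071 − 219.37 = 175.12 J
v = √(2 × 175.12/3.19) = 10.48 m/s

v = 10.5 m/s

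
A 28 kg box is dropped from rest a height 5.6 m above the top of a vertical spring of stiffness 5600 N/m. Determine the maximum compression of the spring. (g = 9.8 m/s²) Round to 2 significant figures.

Measuring PE from the top of the relaxed spring, at max compression the box has dropped H + x with zero KE, so:
mg(H + x) = ½kx²
½(5600)x² − (28)(9.8)x − (28)(9.8)(5.6) = 0
2800x² − 274.4x − 1537 = 0
x = [274.4 + √(75295 + 1.7210e+07)]/(2 × 2800) = 0.7914 m

x = 0.79 m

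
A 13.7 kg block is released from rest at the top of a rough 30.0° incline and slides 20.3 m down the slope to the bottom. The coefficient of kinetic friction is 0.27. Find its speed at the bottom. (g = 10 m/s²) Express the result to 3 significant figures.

Work–energy: mg(L sinθ) − μ_k(mg cosθ)L = ½mv²
mgh = mgL sinθ = (13.7)(10)(20.3)sin30.0° = 1390.5 J
W_f = μ_k mg cosθ · L = (0.27)(13.7)(10)cos30.0°·20.3 = 650.3 J
½mv² = 1390.5 − 650.3 = 740.25 J
v = √(2 × 740.25/13.7) = 10.40 m/s

v = 10.4 m/s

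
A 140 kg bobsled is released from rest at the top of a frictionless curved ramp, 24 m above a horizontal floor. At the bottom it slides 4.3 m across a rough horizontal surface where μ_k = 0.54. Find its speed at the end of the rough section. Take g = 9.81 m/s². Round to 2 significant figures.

v = 21 m/s

Applying the work–energy principle:
mgh = ½mv² + μ_k m g d
W_f = μ_k mg d = (0.54)(140)(9.81)(4.3) = 3189 J
½mv² = mgh − W_f = 32962 − 3189 = 29773 J
v = √(2 × 29773/140) = 20.62 m/s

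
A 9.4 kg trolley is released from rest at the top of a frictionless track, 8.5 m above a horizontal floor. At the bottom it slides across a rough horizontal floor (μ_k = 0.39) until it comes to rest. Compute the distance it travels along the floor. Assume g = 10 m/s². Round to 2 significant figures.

Energy bookkeeping (friction removes W_f = μ_k N d):
At rest all PE has been dissipated by friction: mgh = μ_k m g d
d = h/μ_k = 8.5/0.39 = 21.79 m

d = 22 m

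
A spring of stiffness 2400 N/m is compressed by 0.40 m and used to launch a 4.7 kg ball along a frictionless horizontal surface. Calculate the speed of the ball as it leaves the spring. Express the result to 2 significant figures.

The ball leaves the spring when the spring is at natural length, so ½kx² = ½mv²
v = x√(k/m) = 0.40 × √(2400/4.7) = 9.039 m/s

v = 9.0 m/s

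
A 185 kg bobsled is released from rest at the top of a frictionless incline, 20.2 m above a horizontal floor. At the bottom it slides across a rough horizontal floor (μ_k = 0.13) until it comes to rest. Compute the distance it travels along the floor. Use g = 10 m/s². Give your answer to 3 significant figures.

Applying the work–energy principle:
At rest all PE has been dissipated by friction: mgh = μ_k m g d
d = h/μ_k = 20.2/0.13 = 155.4 m

d = 155 m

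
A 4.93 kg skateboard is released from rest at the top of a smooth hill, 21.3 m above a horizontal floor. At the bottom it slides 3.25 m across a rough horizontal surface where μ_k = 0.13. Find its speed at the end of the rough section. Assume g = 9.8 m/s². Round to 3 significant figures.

Energy at the top = energy at the end + work done against friction:
mgh = ½mv² + μ_k m g d
W_f = μ_k mg d = (0.13)(4.93)(9.8)(3.25) = 20.41 J
½mv² = mgh − W_f = 1029.1 − 20.41 = 1008.7 J
v = √(2 × 1008.7/4.93) = 20.23 m/s

v = 20.2 m/s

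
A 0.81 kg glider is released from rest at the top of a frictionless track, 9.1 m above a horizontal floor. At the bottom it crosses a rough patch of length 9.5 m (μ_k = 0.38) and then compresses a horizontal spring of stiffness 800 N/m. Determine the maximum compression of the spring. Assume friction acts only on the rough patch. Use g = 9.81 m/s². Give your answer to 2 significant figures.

Initial energy: E₁ = mgh = (0.81)(9.81)(9.1) = 72.310 J
Friction removes W_f = μ_k mg d = (0.38)(0.81)(9.81)(9.5) = 28.69 J
Energy reaching the spring: E = 72.310 − 28.69 = 43.624 J
At max compression ½kx² = E ⇒ x = √(2E/k) = √(2 × 43.624/800) = 0.3302 m

x = 0.33 m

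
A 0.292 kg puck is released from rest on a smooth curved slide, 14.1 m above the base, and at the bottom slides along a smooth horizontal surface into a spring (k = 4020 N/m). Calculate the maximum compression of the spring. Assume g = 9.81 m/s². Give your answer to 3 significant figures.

At max compression the puck is momentarily at rest: mgh = ½kx²
x = √(2mgh/k) = √(2 × 0.292 × 9.81 × 14.1 / 4020) = 0.1418 m

x = 0.142 m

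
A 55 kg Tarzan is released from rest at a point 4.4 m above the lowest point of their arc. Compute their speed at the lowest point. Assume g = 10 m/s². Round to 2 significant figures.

v = 9.4 m/s

By conservation of mechanical energy, mgh = ½mv²
v = √(2gh) = √(2 × 10 × 4.4) = √88.000 = 9.381 m/s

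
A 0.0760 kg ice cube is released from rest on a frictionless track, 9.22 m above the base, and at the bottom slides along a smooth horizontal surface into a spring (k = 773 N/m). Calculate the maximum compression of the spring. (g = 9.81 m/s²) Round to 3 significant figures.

x = 0.133 m

At max compression the cube is momentarily at rest: mgh = ½kx²
x = √(2mgh/k) = √(2 × 0.0760 × 9.81 × 9.22 / 773) = 0.1334 m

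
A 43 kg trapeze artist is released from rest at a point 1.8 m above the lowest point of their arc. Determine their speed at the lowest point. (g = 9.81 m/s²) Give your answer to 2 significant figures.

Mechanical energy is conserved (no friction): mgh = ½mv²
The mass cancels from both sides.
v = √(2gh) = √(2 × 9.81 × 1.8) = √35.316 = 5.943 m/s

v = 5.9 m/s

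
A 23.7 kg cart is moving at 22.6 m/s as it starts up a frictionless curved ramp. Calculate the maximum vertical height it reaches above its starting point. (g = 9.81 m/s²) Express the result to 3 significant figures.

By energy conservation, ½mv² = mgh
h = v²/(2g) = 22.6²/(2 × 9.81) = 26.03 m

h = 26.0 m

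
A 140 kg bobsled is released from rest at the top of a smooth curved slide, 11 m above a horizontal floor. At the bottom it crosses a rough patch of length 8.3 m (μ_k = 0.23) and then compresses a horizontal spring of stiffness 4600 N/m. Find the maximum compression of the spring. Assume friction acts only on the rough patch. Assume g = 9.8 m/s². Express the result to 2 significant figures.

Initial energy: E₁ = mgh = (140)(9.8)(11) = 15092 J
Friction removes W_f = μ_k mg d = (0.23)(140)(9.8)(8.3) = 2619 J
Energy reaching the spring: E = 15092 − 2619 = 12473 J
At max compression ½kx² = E ⇒ x = √(2E/k) = √(2 × 12473/4600) = 2.329 m

x = 2.3 m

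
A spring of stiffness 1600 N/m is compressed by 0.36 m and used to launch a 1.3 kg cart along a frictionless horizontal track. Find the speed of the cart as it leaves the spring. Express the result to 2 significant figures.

v = 13 m/s

The cart leaves the spring when the spring is at natural length, so ½kx² = ½mv²
v = x√(k/m) = 0.36 × √(1600/1.3) = 12.63 m/s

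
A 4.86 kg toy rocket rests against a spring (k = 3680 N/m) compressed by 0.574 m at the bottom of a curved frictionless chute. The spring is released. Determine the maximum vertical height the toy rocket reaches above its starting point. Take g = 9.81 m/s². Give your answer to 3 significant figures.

h = 12.7 m

At maximum height the toy rocket is at rest, so ½kx² = mgh
h = kx²/(2mg) = (3680)(0.574)²/(2 × 4.86 × 9.81) = 12.72 m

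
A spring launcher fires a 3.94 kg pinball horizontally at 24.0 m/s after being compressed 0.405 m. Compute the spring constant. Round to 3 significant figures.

k = 13800 N/m

Energy stored in the spring equals the launch KE: ½kx² = ½mv²
k = mv²/x² = (3.94)(24.0)²/(0.405)² = 13836 N/m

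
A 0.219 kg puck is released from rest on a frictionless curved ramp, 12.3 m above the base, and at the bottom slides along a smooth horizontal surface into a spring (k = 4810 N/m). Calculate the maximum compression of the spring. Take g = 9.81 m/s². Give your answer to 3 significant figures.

Energy conservation (no friction) from release to max compression: mgh = ½kx²
x = √(2mgh/k) = √(2 × 0.219 × 9.81 × 12.3 / 4810) = 0.1048 m

x = 0.105 m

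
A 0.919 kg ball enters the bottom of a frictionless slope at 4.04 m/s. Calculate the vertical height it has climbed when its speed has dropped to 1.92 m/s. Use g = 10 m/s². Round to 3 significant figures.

Conservation of energy: ½mv₁² = ½mv₂² + mgh
h = (v₁² − v₂²)/(2g) = (4.04² − 1.92²)/(2 × 10) = 0.6318 m

h = 0.632 m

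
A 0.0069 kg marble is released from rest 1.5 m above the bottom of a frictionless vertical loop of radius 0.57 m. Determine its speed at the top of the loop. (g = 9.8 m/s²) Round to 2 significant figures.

v = 2.7 m/s

Energy conservation: mgh = ½mv_top² + mg(2r)
v_top² = 2g(h − 2r) = 2(9.8)(1.5 − 1.140) = 7.056
v_top = 2.656 m/s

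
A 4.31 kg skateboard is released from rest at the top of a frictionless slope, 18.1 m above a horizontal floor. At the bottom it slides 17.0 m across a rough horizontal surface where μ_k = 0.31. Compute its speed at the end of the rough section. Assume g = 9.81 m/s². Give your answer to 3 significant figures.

Energy bookkeeping (friction removes W_f = μ_k N d):
mgh = ½mv² + μ_k m g d
W_f = μ_k mg d = (0.31)(4.31)(9.81)(17.0) = 222.8 J
½mv² = mgh − W_f = 765.29 − 222.8 = 542.47 J
v = √(2 × 542.47/4.31) = 15.87 m/s

v = 15.9 m/s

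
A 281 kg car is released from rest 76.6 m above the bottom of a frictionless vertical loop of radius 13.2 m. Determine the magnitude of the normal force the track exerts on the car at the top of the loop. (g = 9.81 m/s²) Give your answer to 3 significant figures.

Energy from release to top (height 2r): mgh = ½mv_top² + mg(2r)
v_top² = 2g(h − 2r) = 2(9.81)(76.6 − 26.40) = 984.92 m²/s²
At the top, both N and weight point toward the centre: N + mg = mv_top²/r
N = m(v_top²/r − g) = 281(984.92/13.2 − 9.81) = 18210 N

N = 18200 N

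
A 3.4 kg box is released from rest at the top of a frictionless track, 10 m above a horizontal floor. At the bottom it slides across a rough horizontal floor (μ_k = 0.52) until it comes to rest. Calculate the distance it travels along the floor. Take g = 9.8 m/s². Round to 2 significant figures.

d = 19 m

Energy bookkeeping (friction removes W_f = μ_k N d):
At rest all PE has been dissipated by friction: mgh = μ_k m g d
d = h/μ_k = 10/0.52 = 19.23 m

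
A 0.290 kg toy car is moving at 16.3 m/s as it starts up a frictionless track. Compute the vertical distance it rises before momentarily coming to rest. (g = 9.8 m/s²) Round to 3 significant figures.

h = 13.6 m

Setting KE at the bottom equal to PE gained: ½mv² = mgh
h = v²/(2g) = 16.3²/(2 × 9.8) = 13.56 m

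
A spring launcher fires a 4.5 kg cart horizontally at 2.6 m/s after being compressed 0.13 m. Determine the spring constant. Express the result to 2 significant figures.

Spring PE at full compression equals KE at release: ½kx² = ½mv²
k = mv²/x² = (4.5)(2.6)²/(0.13)² = 1800 N/m

k = 1800 N/m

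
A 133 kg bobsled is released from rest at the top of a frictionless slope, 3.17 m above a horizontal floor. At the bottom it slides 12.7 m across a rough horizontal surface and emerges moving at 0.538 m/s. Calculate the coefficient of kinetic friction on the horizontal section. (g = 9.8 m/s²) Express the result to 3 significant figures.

μ_k = 0.248

Applying the work–energy principle:
mgh = ½mv² + μ_k m g d
mgh = 4131.8 J; ½mv² = 19.248 J
W_f = 4131.8 − 19.248 = 4113 J
μ_k = W_f/(mg·d) = 4113/(1303 × 12.7) = 0.2484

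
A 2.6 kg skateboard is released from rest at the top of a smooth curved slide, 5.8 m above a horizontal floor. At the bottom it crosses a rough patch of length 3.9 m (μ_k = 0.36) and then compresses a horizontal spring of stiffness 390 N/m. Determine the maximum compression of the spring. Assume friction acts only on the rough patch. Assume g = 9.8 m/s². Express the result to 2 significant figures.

x = 0.76 m

Initial energy: E₁ = mgh = (2.6)(9.8)(5.8) = 147.78 J
Friction removes W_f = μ_k mg d = (0.36)(2.6)(9.8)(3.9) = 35.77 J
Energy reaching the spring: E = 147.78 − 35.77 = 112.01 J
At max compression ½kx² = E ⇒ x = √(2E/k) = √(2 × 112.01/390) = 0.7579 m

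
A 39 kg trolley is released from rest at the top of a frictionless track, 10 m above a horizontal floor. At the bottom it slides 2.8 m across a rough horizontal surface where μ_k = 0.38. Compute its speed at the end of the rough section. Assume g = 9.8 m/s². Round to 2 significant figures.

v = 13 m/s

Applying the work–energy principle:
mgh = ½mv² + μ_k m g d
W_f = μ_k mg d = (0.38)(39)(9.8)(2.8) = 406.7 J
½mv² = mgh − W_f = 3822.0 − 406.7 = 3415.3 J
v = √(2 × 3415.3/39) = 13.23 m/s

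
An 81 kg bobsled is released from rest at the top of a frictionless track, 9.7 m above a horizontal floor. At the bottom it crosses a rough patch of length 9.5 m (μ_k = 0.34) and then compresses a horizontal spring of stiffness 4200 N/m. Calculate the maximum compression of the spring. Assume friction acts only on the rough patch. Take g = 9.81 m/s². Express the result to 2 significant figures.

x = 1.6 m

Initial energy: E₁ = mgh = (81)(9.81)(9.7) = 7707.7 J
Friction removes W_f = μ_k mg d = (0.34)(81)(9.81)(9.5) = 2567 J
Energy reaching the spring: E = 7707.7 − 2567 = 5141.1 J
At max compression ½kx² = E ⇒ x = √(2E/k) = √(2 × 5141.1/4200) = 1.565 m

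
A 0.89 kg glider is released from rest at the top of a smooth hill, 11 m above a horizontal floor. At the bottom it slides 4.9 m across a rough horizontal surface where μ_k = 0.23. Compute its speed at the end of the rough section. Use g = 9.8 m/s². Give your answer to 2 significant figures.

v = 14 m/s

Applying the work–energy principle:
mgh = ½mv² + μ_k m g d
W_f = μ_k mg d = (0.23)(0.89)(9.8)(4.9) = 9.830 J
½mv² = mgh − W_f = 95.942 − 9.830 = 86.112 J
v = √(2 × 86.112/0.89) = 13.91 m/s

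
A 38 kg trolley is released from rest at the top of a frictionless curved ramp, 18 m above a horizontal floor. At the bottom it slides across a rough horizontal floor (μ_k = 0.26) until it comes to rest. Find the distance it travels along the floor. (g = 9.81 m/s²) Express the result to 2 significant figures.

d = 69 m

Energy bookkeeping (friction removes W_f = μ_k N d):
At rest all PE has been dissipated by friction: mgh = μ_k m g d
d = h/μ_k = 18/0.26 = 69.23 m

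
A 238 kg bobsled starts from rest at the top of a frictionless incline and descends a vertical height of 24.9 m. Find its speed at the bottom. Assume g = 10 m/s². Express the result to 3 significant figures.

v = 22.3 m/s

Mechanical energy is conserved (no friction): mgh = ½mv²
v = √(2gh) = √(2 × 10 × 24.9) = √498.00 = 22.32 m/s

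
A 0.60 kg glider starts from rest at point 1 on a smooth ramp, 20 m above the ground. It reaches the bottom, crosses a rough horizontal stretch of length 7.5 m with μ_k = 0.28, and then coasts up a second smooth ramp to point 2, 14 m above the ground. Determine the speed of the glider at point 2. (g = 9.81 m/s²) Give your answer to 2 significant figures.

v = 8.7 m/s

Energy at 1: mgh₁ = (0.60)(9.81)(20) = 117.72 J
Friction loss: W_f = μ_k mg d = 12.36 J
At 2: ½mv² + mgh₂ = mgh₁ − W_f
½mv² = 117.72 − 12.36 − 82.404 = 22.955 J
v = √(2 × 22.955/0.60) = 8.747 m/s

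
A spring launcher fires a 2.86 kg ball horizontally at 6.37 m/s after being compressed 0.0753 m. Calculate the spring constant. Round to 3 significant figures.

Energy stored in the spring equals the launch KE: ½kx² = ½mv²
k = mv²/x² = (2.86)(6.37)²/(0.0753)² = 20467 N/m

k = 20500 N/m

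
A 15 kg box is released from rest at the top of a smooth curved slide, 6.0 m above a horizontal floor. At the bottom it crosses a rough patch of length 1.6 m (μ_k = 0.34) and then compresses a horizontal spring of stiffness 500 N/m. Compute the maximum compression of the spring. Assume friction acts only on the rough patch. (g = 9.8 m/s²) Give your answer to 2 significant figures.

Initial energy: E₁ = mgh = (15)(9.8)(6.0) = 882.00 J
Friction removes W_f = μ_k mg d = (0.34)(15)(9.8)(1.6) = 79.97 J
Energy reaching the spring: E = 882.00 − 79.97 = 802.03 J
At max compression ½kx² = E ⇒ x = √(2E/k) = √(2 × 802.03/500) = 1.791 m

x = 1.8 m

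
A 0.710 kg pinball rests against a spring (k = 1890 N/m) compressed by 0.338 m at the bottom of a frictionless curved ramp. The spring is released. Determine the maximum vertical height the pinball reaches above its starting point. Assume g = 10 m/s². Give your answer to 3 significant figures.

h = 15.2 m

All spring PE becomes gravitational PE at the highest point: ½kx² = mgh
h = kx²/(2mg) = (1890)(0.338)²/(2 × 0.710 × 10) = 15.21 m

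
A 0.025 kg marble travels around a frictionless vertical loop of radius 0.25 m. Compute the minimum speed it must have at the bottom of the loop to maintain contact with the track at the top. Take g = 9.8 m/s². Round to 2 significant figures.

At the top: mg = mv_top²/r ⇒ v_top² = gr = 2.450 m²/s²
Energy from bottom to top (height 2r): ½mv_bot² = ½mv_top² + mg(2r)
v_bot² = gr + 4gr = 5gr = 12.25
v_bot = √(5gr) = 3.500 m/s

v = 3.5 m/s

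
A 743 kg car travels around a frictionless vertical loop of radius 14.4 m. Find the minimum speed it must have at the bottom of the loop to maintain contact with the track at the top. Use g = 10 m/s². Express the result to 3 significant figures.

v = 26.8 m/s

At the top: mg = mv_top²/r ⇒ v_top² = gr = 144.0 m²/s²
Energy from bottom to top (height 2r): ½mv_bot² = ½mv_top² + mg(2r)
v_bot² = gr + 4gr = 5gr = 720.0
v_bot = √(5gr) = 26.83 m/s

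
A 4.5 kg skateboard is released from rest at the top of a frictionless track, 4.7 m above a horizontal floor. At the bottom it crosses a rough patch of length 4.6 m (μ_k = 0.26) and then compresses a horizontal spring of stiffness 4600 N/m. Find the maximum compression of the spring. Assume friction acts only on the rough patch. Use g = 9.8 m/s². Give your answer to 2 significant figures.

x = 0.26 m

Initial energy: E₁ = mgh = (4.5)(9.8)(4.7) = 207.27 J
Friction removes W_f = μ_k mg d = (0.26)(4.5)(9.8)(4.6) = 52.74 J
Energy reaching the spring: E = 207.27 − 52.74 = 154.53 J
At max compression ½kx² = E ⇒ x = √(2E/k) = √(2 × 154.53/4600) = 0.2592 m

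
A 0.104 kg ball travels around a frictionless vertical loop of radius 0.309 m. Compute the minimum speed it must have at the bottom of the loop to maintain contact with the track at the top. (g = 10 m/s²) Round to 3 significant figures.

At the top: mg = mv_top²/r ⇒ v_top² = gr = 3.090 m²/s²
Energy from bottom to top (height 2r): ½mv_bot² = ½mv_top² + mg(2r)
v_bot² = gr + 4gr = 5gr = 15.45
v_bot = √(5gr) = 3.931 m/s

v = 3.93 m/s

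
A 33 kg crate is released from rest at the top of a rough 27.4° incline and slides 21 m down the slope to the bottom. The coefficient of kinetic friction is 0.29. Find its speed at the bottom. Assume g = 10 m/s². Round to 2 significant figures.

v = 9.2 m/s

Work–energy: mg(L sinθ) − μ_k(mg cosθ)L = ½mv²
mgh = mgL sinθ = (33)(10)(21)sin27.4° = 3189.2 J
W_f = μ_k mg cosθ · L = (0.29)(33)(10)cos27.4°·21 = 1784 J
½mv² = 3189.2 − 1784 = 1404.9 J
v = √(2 × 1404.9/33) = 9.228 m/s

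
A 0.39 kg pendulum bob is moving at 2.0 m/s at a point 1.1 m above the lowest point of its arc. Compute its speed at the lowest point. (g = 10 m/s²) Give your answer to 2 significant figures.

v = 5.1 m/s

Mechanical energy is conserved (no friction): ½mv₀² + mgh = ½mv²
v² = v₀² + 2gh = (2.0)² + 2(10)(1.1) = 26.000
v = √26.000 = 5.099 m/s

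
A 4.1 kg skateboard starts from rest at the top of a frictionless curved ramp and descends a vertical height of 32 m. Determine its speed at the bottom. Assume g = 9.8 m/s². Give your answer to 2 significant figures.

Mechanical energy is conserved (no friction): mgh = ½mv²
The mass cancels from both sides.
v = √(2gh) = √(2 × 9.8 × 32) = √627.20 = 25.04 m/s

v = 25 m/s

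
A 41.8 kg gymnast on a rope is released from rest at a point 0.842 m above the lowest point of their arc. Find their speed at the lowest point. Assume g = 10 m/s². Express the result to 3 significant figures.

Equating total energy at the two states: mgh = ½mv²
v = √(2gh) = √(2 × 10 × 0.842) = √16.840 = 4.104 m/s

v = 4.10 m/s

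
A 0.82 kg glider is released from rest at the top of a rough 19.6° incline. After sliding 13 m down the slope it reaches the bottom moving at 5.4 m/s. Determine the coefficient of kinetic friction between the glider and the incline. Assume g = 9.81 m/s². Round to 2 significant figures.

μ_k = 0.23

mgh = ½mv² + μ_k (mg cosθ) L, with h = L sinθ
mgL sinθ = 35.080 J; ½mv² = 11.956 J
W_f = 35.080 − 11.956 = 23.12 J
μ_k = W_f/(mg cosθ · L) = 23.12/(7.578 × 13) = 0.2347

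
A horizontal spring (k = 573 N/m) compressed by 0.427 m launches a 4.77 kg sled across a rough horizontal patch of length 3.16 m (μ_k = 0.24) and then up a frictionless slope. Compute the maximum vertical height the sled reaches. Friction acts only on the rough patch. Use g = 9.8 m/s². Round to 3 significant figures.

Spring energy: E₀ = ½kx² = ½(573)(0.427)² = 52.237 J
Friction: W_f = μ_k mg d = (0.24)(4.77)(9.8)(3.16) = 35.45 J
Energy at base of ramp: E = 52.237 − 35.45 = 16.785 J
At max height all remaining energy is PE: mgh = E ⇒ h = E/(mg) = 16.785/(4.77 × 9.8) = 0.3591 m

h = 0.359 m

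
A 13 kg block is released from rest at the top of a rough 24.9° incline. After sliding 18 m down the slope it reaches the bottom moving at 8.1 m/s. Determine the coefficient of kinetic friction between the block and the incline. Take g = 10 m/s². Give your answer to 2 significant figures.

Energy balance down the incline: mg L sinθ − ½mv² = μ_k (mg cosθ) L
mgL sinθ = 985.22 J; ½mv² = 426.46 J
W_f = 985.22 − 426.46 = 558.8 J
μ_k = W_f/(mg cosθ · L) = 558.8/(117.9 × 18) = 0.2633

μ_k = 0.26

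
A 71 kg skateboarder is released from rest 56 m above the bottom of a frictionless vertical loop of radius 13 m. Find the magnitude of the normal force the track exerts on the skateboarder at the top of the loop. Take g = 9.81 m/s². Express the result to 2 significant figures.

Energy from release to top (height 2r): mgh = ½mv_top² + mg(2r)
v_top² = 2g(h − 2r) = 2(9.81)(56 − 26.00) = 588.60 m²/s²
At the top, both N and weight point toward the centre: N + mg = mv_top²/r
N = m(v_top²/r − g) = 71(588.60/13 − 9.81) = 2518 N

N = 2500 N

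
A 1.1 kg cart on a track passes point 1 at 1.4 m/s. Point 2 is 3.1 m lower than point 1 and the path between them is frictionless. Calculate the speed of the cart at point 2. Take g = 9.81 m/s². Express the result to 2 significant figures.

By conservation of mechanical energy, ½mv₀² + mgh = ½mv²
v² = v₀² + 2gh = (1.4)² + 2(9.81)(3.1) = 62.782
v = √62.782 = 7.924 m/s

v = 7.9 m/s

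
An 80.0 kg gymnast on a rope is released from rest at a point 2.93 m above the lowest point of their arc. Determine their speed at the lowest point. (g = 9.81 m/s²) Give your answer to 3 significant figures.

v = 7.58 m/s

Equating total energy at the two states: mgh = ½mv²
v = √(2gh) = √(2 × 9.81 × 2.93) = √57.487 = 7.582 m/s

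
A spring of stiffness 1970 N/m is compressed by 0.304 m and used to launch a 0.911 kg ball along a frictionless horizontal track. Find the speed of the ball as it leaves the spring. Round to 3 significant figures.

Spring PE converts entirely to kinetic energy: ½kx² = ½mv²
v = x√(k/m) = 0.304 × √(1970/0.911) = 14.14 m/s

v = 14.1 m/s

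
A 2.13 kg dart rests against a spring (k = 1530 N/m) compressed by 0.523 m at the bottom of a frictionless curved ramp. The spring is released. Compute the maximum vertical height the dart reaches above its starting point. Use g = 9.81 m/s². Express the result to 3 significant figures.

h = 10.0 m

Energy conservation from release to the highest point: ½kx² = mgh
h = kx²/(2mg) = (1530)(0.523)²/(2 × 2.13 × 9.81) = 10.01 m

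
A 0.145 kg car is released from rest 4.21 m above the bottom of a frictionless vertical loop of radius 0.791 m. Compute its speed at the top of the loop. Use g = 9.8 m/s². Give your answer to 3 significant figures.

Energy conservation: mgh = ½mv_top² + mg(2r)
v_top² = 2g(h − 2r) = 2(9.8)(4.21 − 1.582) = 51.51
v_top = 7.177 m/s

v = 7.18 m/s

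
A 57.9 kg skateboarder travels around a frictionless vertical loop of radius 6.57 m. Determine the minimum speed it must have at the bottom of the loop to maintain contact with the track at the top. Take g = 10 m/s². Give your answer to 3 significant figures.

At the top: mg = mv_top²/r ⇒ v_top² = gr = 65.70 m²/s²
Energy from bottom to top (height 2r): ½mv_bot² = ½mv_top² + mg(2r)
v_bot² = gr + 4gr = 5gr = 328.5
v_bot = √(5gr) = 18.12 m/s

v = 18.1 m/s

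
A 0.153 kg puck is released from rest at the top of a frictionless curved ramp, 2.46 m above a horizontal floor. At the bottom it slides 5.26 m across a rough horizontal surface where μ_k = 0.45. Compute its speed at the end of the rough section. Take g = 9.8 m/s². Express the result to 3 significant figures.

v = 1.35 m/s

Energy bookkeeping (friction removes W_f = μ_k N d):
mgh = ½mv² + μ_k m g d
W_f = μ_k mg d = (0.45)(0.153)(9.8)(5.26) = 3.549 J
½mv² = mgh − W_f = 3.6885 − 3.549 = 0.13944 J
v = √(2 × 0.13944/0.153) = 1.350 m/s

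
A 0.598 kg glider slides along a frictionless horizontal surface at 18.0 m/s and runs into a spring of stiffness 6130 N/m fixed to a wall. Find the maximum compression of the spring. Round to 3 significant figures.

x = 0.178 m

Conservation of energy between contact and max compression: ½mv² = ½kx²
x = v√(m/k) = 18.0 × √(0.598/6130) = 0.1778 m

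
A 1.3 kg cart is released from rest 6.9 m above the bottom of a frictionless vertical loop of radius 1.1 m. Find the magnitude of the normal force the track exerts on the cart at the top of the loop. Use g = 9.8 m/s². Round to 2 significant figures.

N = 96 N

Energy from release to top (height 2r): mgh = ½mv_top² + mg(2r)
v_top² = 2g(h − 2r) = 2(9.8)(6.9 − 2.200) = 92.120 m²/s²
At the top, both N and weight point toward the centre: N + mg = mv_top²/r
N = m(v_top²/r − g) = 1.3(92.120/1.1 − 9.8) = 96.13 N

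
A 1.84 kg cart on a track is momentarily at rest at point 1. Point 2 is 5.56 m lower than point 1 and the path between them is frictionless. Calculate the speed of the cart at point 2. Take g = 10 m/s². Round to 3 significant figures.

v = 10.5 m/s

By conservation of mechanical energy, mgh = ½mv²
v = √(2gh) = √(2 × 10 × 5.56) = √111.20 = 10.55 m/s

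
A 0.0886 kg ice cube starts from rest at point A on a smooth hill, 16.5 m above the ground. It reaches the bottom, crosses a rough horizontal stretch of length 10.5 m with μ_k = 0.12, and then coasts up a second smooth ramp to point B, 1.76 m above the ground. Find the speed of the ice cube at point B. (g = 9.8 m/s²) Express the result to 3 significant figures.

v = 16.3 m/s

Energy at A: mgh₁ = (0.0886)(9.8)(16.5) = 14.327 J
Friction loss: W_f = μ_k mg d = 1.094 J
At B: ½mv² + mgh₂ = mgh₁ − W_f
½mv² = 14.327 − 1.094 − 1.5282 = 11.704 J
v = √(2 × 11.704/0.0886) = 16.25 m/s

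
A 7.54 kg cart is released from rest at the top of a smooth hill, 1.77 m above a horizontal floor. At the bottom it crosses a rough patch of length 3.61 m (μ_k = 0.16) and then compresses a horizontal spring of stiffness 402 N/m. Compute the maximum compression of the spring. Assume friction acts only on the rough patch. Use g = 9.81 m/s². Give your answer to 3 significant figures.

Initial energy: E₁ = mgh = (7.54)(9.81)(1.77) = 130.92 J
Friction removes W_f = μ_k mg d = (0.16)(7.54)(9.81)(3.61) = 42.72 J
Energy reaching the spring: E = 130.92 − 42.72 = 88.199 J
At max compression ½kx² = E ⇒ x = √(2E/k) = √(2 × 88.199/402) = 0.6624 m

x = 0.662 m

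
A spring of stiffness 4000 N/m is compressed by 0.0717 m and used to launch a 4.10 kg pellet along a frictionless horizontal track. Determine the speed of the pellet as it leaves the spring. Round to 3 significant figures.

v = 2.24 m/s

The pellet leaves the spring when the spring is at natural length, so ½kx² = ½mv²
v = x√(k/m) = 0.0717 × √(4000/4.10) = 2.240 m/s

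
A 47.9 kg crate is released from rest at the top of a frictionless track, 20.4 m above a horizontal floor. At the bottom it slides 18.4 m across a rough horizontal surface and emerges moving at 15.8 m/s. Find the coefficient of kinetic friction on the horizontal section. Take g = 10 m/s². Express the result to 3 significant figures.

Energy bookkeeping (friction removes W_f = μ_k N d):
mgh = ½mv² + μ_k m g d
mgh = 9771.6 J; ½mv² = 5978.9 J
W_f = 9771.6 − 5978.9 = 3793 J
μ_k = W_f/(mg·d) = 3793/(479.0 × 18.4) = 0.4303

μ_k = 0.430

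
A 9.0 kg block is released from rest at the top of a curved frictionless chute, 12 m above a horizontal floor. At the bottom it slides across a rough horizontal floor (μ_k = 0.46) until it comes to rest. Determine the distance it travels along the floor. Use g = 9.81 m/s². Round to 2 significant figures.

d = 26 m

Energy bookkeeping (friction removes W_f = μ_k N d):
At rest all PE has been dissipated by friction: mgh = μ_k m g d
d = h/μ_k = 12/0.46 = 26.09 m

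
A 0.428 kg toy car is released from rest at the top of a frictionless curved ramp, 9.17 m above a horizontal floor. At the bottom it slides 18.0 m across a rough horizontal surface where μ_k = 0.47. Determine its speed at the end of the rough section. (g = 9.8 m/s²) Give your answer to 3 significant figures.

v = 3.73 m/s

Energy bookkeeping (friction removes W_f = μ_k N d):
mgh = ½mv² + μ_k m g d
W_f = μ_k mg d = (0.47)(0.428)(9.8)(18.0) = 35.48 J
½mv² = mgh − W_f = 38.463 − 35.48 = 2.9780 J
v = √(2 × 2.9780/0.428) = 3.730 m/s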